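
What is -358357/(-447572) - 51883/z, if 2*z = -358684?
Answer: 43744919585/40134228812 ≈ 1.0900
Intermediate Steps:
z = -179342 (z = (1/2)*(-358684) = -179342)
-358357/(-447572) - 51883/z = -358357/(-447572) - 51883/(-179342) = -358357*(-1/447572) - 51883*(-1/179342) = 358357/447572 + 51883/179342 = 43744919585/40134228812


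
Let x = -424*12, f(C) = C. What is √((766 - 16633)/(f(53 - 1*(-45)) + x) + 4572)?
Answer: 3*√12658048170/4990 ≈ 67.640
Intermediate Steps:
x = -5088
√((766 - 16633)/(f(53 - 1*(-45)) + x) + 4572) = √((766 - 16633)/((53 - 1*(-45)) - 5088) + 4572) = √(-15867/((53 + 45) - 5088) + 4572) = √(-15867/(98 - 5088) + 4572) = √(-15867/(-4990) + 4572) = √(-15867*(-1/4990) + 4572) = √(15867/4990 + 4572) = √(22830147/4990) = 3*√12658048170/4990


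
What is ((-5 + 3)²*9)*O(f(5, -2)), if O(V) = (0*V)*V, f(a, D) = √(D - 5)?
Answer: 0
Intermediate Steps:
f(a, D) = √(-5 + D)
O(V) = 0 (O(V) = 0*V = 0)
((-5 + 3)²*9)*O(f(5, -2)) = ((-5 + 3)²*9)*0 = ((-2)²*9)*0 = (4*9)*0 = 36*0 = 0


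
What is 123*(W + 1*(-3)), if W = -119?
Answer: -15006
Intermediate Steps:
123*(W + 1*(-3)) = 123*(-119 + 1*(-3)) = 123*(-119 - 3) = 123*(-122) = -15006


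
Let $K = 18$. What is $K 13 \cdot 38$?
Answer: $8892$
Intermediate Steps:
$K 13 \cdot 38 = 18 \cdot 13 \cdot 38 = 234 \cdot 38 = 8892$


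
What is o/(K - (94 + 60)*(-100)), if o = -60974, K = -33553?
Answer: 60974/18153 ≈ 3.3589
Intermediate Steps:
o/(K - (94 + 60)*(-100)) = -60974/(-33553 - (94 + 60)*(-100)) = -60974/(-33553 - 154*(-100)) = -60974/(-33553 - 1*(-15400)) = -60974/(-33553 + 15400) = -60974/(-18153) = -60974*(-1/18153) = 60974/18153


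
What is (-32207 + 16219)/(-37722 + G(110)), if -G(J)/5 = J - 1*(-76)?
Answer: 3997/9663 ≈ 0.41364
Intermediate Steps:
G(J) = -380 - 5*J (G(J) = -5*(J - 1*(-76)) = -5*(J + 76) = -5*(76 + J) = -380 - 5*J)
(-32207 + 16219)/(-37722 + G(110)) = (-32207 + 16219)/(-37722 + (-380 - 5*110)) = -15988/(-37722 + (-380 - 550)) = -15988/(-37722 - 930) = -15988/(-38652) = -15988*(-1/38652) = 3997/9663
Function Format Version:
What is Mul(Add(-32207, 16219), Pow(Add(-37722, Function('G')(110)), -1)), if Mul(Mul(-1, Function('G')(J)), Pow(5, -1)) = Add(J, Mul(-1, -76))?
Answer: Rational(3997, 9663) ≈ 0.41364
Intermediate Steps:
Function('G')(J) = Add(-380, Mul(-5, J)) (Function('G')(J) = Mul(-5, Add(J, Mul(-1, -76))) = Mul(-5, Add(J, 76)) = Mul(-5, Add(76, J)) = Add(-380, Mul(-5, J)))
Mul(Add(-32207, 16219), Pow(Add(-37722, Function('G')(110)), -1)) = Mul(Add(-32207, 16219), Pow(Add(-37722, Add(-380, Mul(-5, 110))), -1)) = Mul(-15988, Pow(Add(-37722, Add(-380, -550)), -1)) = Mul(-15988, Pow(Add(-37722, -930), -1)) = Mul(-15988, Pow(-38652, -1)) = Mul(-15988, Rational(-1, 38652)) = Rational(3997, 9663)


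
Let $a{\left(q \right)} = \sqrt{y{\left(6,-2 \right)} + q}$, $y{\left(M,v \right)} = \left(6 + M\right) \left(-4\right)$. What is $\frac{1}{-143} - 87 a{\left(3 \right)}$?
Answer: $- \frac{1}{143} - 261 i \sqrt{5} \approx -0.006993 - 583.61 i$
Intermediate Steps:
$y{\left(M,v \right)} = -24 - 4 M$
$a{\left(q \right)} = \sqrt{-48 + q}$ ($a{\left(q \right)} = \sqrt{\left(-24 - 24\right) + q} = \sqrt{-48 + q}$)
$\frac{1}{-143} - 87 a{\left(3 \right)} = \frac{1}{-143} - 87 \sqrt{-48 + 3} = - \frac{1}{143} - 87 \sqrt{-45} = - \frac{1}{143} - 87 \cdot 3 i \sqrt{5} = - \frac{1}{143} - 261 i \sqrt{5}$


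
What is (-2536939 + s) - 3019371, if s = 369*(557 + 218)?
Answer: -5270335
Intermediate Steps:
s = 285975 (s = 369*775 = 285975)
(-2536939 + s) - 3019371 = (-2536939 + 285975) - 3019371 = -2250964 - 3019371 = -5270335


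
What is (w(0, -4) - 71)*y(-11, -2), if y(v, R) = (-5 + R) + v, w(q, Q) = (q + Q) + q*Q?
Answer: 1350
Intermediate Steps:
w(q, Q) = Q + q + Q*q (w(q, Q) = (Q + q) + Q*q = Q + q + Q*q)
y(v, R) = -5 + R + v
(w(0, -4) - 71)*y(-11, -2) = ((-4 + 0 - 4*0) - 71)*(-5 - 2 - 11) = ((-4 + 0 + 0) - 71)*(-18) = (-4 - 71)*(-18) = -75*(-18) = 1350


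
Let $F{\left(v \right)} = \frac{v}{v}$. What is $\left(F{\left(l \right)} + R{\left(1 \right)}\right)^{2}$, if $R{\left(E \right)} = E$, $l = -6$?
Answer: $4$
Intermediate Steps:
$F{\left(v \right)} = 1$
$\left(F{\left(l \right)} + R{\left(1 \right)}\right)^{2} = \left(1 + 1\right)^{2} = 2^{2} = 4$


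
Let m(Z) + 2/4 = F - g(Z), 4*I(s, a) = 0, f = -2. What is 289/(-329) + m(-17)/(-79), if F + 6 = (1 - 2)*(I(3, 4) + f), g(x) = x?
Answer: -53887/51982 ≈ -1.0366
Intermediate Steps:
I(s, a) = 0 (I(s, a) = (¼)*0 = 0)
F = -4 (F = -6 + (1 - 2)*(0 - 2) = -6 - 1*(-2) = -6 + 2 = -4)
m(Z) = -9/2 - Z (m(Z) = -½ + (-4 - Z) = -9/2 - Z)
289/(-329) + m(-17)/(-79) = 289/(-329) + (-9/2 - 1*(-17))/(-79) = 289*(-1/329) + (-9/2 + 17)*(-1/79) = -289/329 + (25/2)*(-1/79) = -289/329 - 25/158 = -53887/51982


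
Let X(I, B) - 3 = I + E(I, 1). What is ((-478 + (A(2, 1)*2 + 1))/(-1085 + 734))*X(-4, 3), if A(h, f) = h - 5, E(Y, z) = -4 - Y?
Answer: -161/117 ≈ -1.3761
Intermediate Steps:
A(h, f) = -5 + h
X(I, B) = -1 (X(I, B) = 3 + (I + (-4 - I)) = 3 - 4 = -1)
((-478 + (A(2, 1)*2 + 1))/(-1085 + 734))*X(-4, 3) = ((-478 + ((-5 + 2)*2 + 1))/(-1085 + 734))*(-1) = ((-478 + (-3*2 + 1))/(-351))*(-1) = ((-478 + (-6 + 1))*(-1/351))*(-1) = ((-478 - 5)*(-1/351))*(-1) = -483*(-1/351)*(-1) = (161/117)*(-1) = -161/117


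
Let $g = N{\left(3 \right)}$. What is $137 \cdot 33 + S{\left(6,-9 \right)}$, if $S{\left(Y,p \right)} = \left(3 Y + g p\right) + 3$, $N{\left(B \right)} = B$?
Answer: $4515$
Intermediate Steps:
$g = 3$
$S{\left(Y,p \right)} = 3 + 3 Y + 3 p$ ($S{\left(Y,p \right)} = \left(3 Y + 3 p\right) + 3 = 3 + 3 Y + 3 p$)
$137 \cdot 33 + S{\left(6,-9 \right)} = 137 \cdot 33 + \left(3 + 3 \cdot 6 + 3 \left(-9\right)\right) = 4521 + \left(3 + 18 - 27\right) = 4521 - 6 = 4515$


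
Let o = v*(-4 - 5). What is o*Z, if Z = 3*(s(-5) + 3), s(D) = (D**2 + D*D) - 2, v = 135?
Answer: -185895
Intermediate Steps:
s(D) = -2 + 2*D**2 (s(D) = (D**2 + D**2) - 2 = 2*D**2 - 2 = -2 + 2*D**2)
Z = 153 (Z = 3*((-2 + 2*(-5)**2) + 3) = 3*((-2 + 2*25) + 3) = 3*((-2 + 50) + 3) = 3*(48 + 3) = 3*51 = 153)
o = -1215 (o = 135*(-4 - 5) = 135*(-9) = -1215)
o*Z = -1215*153 = -185895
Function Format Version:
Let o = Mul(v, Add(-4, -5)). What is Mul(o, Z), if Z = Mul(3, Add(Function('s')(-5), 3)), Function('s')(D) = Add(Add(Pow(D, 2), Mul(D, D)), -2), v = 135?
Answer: -185895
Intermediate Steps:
Function('s')(D) = Add(-2, Mul(2, Pow(D, 2))) (Function('s')(D) = Add(Add(Pow(D, 2), Pow(D, 2)), -2) = Add(Mul(2, Pow(D, 2)), -2) = Add(-2, Mul(2, Pow(D, 2))))
Z = 153 (Z = Mul(3, Add(Add(-2, Mul(2, Pow(-5, 2))), 3)) = Mul(3, Add(Add(-2, Mul(2, 25)), 3)) = Mul(3, Add(Add(-2, 50), 3)) = Mul(3, Add(48, 3)) = Mul(3, 51) = 153)
o = -1215 (o = Mul(135, Add(-4, -5)) = Mul(135, -9) = -1215)
Mul(o, Z) = Mul(-1215, 153) = -185895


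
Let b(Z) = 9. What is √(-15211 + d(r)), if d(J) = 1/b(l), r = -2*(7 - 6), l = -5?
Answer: I*√136898/3 ≈ 123.33*I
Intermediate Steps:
r = -2 (r = -2*1 = -2)
d(J) = ⅑ (d(J) = 1/9 = ⅑)
√(-15211 + d(r)) = √(-15211 + ⅑) = √(-136898/9) = I*√136898/3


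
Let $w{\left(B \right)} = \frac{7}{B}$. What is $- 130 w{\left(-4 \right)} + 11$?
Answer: $\frac{477}{2} \approx 238.5$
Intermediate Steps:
$- 130 w{\left(-4 \right)} + 11 = - 130 \frac{7}{-4} + 11 = - 130 \cdot 7 \left(- \frac{1}{4}\right) + 11 = \left(-130\right) \left(- \frac{7}{4}\right) + 11 = \frac{455}{2} + 11 = \frac{477}{2}$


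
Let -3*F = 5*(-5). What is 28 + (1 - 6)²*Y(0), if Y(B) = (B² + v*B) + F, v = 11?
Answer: 709/3 ≈ 236.33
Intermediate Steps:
F = 25/3 (F = -5*(-5)/3 = -⅓*(-25) = 25/3 ≈ 8.3333)
Y(B) = 25/3 + B² + 11*B (Y(B) = (B² + 11*B) + 25/3 = 25/3 + B² + 11*B)
28 + (1 - 6)²*Y(0) = 28 + (1 - 6)²*(25/3 + 0² + 11*0) = 28 + (-5)²*(25/3 + 0 + 0) = 28 + 25*(25/3) = 28 + 625/3 = 709/3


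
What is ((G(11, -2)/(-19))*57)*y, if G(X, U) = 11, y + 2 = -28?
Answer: 990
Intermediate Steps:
y = -30 (y = -2 - 28 = -30)
((G(11, -2)/(-19))*57)*y = ((11/(-19))*57)*(-30) = ((11*(-1/19))*57)*(-30) = -11/19*57*(-30) = -33*(-30) = 990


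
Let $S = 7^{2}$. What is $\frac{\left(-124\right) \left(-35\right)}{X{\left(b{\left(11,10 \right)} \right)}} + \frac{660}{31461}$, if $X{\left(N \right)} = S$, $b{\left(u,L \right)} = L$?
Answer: $\frac{6503480}{73409} \approx 88.592$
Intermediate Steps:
$S = 49$
$X{\left(N \right)} = 49$
$\frac{\left(-124\right) \left(-35\right)}{X{\left(b{\left(11,10 \right)} \right)}} + \frac{660}{31461} = \frac{\left(-124\right) \left(-35\right)}{49} + \frac{660}{31461} = 4340 \cdot \frac{1}{49} + 660 \cdot \frac{1}{31461} = \frac{620}{7} + \frac{220}{10487} = \frac{6503480}{73409}$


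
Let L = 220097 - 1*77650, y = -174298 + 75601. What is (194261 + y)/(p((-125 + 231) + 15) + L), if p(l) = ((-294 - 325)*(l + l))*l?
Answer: -95564/17983111 ≈ -0.0053141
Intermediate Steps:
y = -98697
p(l) = -1238*l² (p(l) = (-1238*l)*l = -1238*l²)
L = 142447 (L = 220097 - 77650 = 142447)
(194261 + y)/(p((-125 + 231) + 15) + L) = (194261 - 98697)/(-1238*((-125 + 231) + 15)² + 142447) = 95564/(-1238*(106 + 15)² + 142447) = 95564/(-1238*121² + 142447) = 95564/(-1238*14641 + 142447) = 95564/(-18125558 + 142447) = 95564/(-17983111) = 95564*(-1/17983111) = -95564/17983111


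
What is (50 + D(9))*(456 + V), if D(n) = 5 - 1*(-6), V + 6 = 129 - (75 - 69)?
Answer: 34953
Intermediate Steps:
V = 117 (V = -6 + (129 - (75 - 69)) = -6 + (129 - 1*6) = -6 + (129 - 6) = -6 + 123 = 117)
D(n) = 11 (D(n) = 5 + 6 = 11)
(50 + D(9))*(456 + V) = (50 + 11)*(456 + 117) = 61*573 = 34953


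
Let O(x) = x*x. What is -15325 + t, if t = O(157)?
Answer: 9324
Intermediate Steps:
O(x) = x²
t = 24649 (t = 157² = 24649)
-15325 + t = -15325 + 24649 = 9324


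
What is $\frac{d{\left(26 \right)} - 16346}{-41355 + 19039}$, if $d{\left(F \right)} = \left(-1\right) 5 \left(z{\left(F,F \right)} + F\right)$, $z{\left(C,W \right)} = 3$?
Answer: $\frac{16491}{22316} \approx 0.73898$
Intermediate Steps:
$d{\left(F \right)} = -15 - 5 F$ ($d{\left(F \right)} = \left(-1\right) 5 \left(3 + F\right) = - 5 \left(3 + F\right) = -15 - 5 F$)
$\frac{d{\left(26 \right)} - 16346}{-41355 + 19039} = \frac{\left(-15 - 130\right) - 16346}{-41355 + 19039} = \frac{\left(-15 - 130\right) - 16346}{-22316} = \left(-145 - 16346\right) \left(- \frac{1}{22316}\right) = \left(-16491\right) \left(- \frac{1}{22316}\right) = \frac{16491}{22316}$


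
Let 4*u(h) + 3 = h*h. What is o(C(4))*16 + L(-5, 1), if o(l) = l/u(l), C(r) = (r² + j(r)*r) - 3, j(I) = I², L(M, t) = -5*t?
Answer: -12351/2963 ≈ -4.1684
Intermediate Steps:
u(h) = -¾ + h²/4 (u(h) = -¾ + (h*h)/4 = -¾ + h²/4)
C(r) = -3 + r² + r³ (C(r) = (r² + r²*r) - 3 = (r² + r³) - 3 = -3 + r² + r³)
o(l) = l/(-¾ + l²/4)
o(C(4))*16 + L(-5, 1) = (4*(-3 + 4² + 4³)/(-3 + (-3 + 4² + 4³)²))*16 - 5*1 = (4*(-3 + 16 + 64)/(-3 + (-3 + 16 + 64)²))*16 - 5 = (4*77/(-3 + 77²))*16 - 5 = (4*77/(-3 + 5929))*16 - 5 = (4*77/5926)*16 - 5 = (4*77*(1/5926))*16 - 5 = (154/2963)*16 - 5 = 2464/2963 - 5 = -12351/2963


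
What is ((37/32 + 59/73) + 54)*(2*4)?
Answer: 130733/292 ≈ 447.72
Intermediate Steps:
((37/32 + 59/73) + 54)*(2*4) = ((37*(1/32) + 59*(1/73)) + 54)*8 = ((37/32 + 59/73) + 54)*8 = (4589/2336 + 54)*8 = (130733/2336)*8 = 130733/292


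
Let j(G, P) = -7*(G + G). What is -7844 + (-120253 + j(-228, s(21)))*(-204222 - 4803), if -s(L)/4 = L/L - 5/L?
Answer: 24468667681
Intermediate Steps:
s(L) = -4 + 20/L (s(L) = -4*(L/L - 5/L) = -4*(1 - 5/L) = -4 + 20/L)
j(G, P) = -14*G
-7844 + (-120253 + j(-228, s(21)))*(-204222 - 4803) = -7844 + (-120253 - 14*(-228))*(-204222 - 4803) = -7844 + (-120253 + 3192)*(-209025) = -7844 - 117061*(-209025) = -7844 + 24468675525 = 24468667681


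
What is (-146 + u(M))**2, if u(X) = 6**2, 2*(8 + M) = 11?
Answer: 12100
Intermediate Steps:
M = -5/2 (M = -8 + (1/2)*11 = -8 + 11/2 = -5/2 ≈ -2.5000)
u(X) = 36
(-146 + u(M))**2 = (-146 + 36)**2 = (-110)**2 = 12100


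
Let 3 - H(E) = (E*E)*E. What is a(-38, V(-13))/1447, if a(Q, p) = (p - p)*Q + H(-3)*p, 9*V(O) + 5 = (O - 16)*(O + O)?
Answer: 7490/4341 ≈ 1.7254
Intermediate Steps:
H(E) = 3 - E³ (H(E) = 3 - E*E*E = 3 - E²*E = 3 - E³)
V(O) = -5/9 + 2*O*(-16 + O)/9 (V(O) = -5/9 + ((O - 16)*(O + O))/9 = -5/9 + ((-16 + O)*(2*O))/9 = -5/9 + (2*O*(-16 + O))/9 = -5/9 + 2*O*(-16 + O)/9)
a(Q, p) = 30*p (a(Q, p) = (p - p)*Q + (3 - 1*(-3)³)*p = 0*Q + (3 - 1*(-27))*p = 0 + (3 + 27)*p = 0 + 30*p = 30*p)
a(-38, V(-13))/1447 = (30*(-5/9 - 32/9*(-13) + (2/9)*(-13)²))/1447 = (30*(-5/9 + 416/9 + (2/9)*169))*(1/1447) = (30*(-5/9 + 416/9 + 338/9))*(1/1447) = (30*(749/9))*(1/1447) = (7490/3)*(1/1447) = 7490/4341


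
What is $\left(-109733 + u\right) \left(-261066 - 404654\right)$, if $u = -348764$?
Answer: $305230622840$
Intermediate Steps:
$\left(-109733 + u\right) \left(-261066 - 404654\right) = \left(-109733 - 348764\right) \left(-261066 - 404654\right) = \left(-458497\right) \left(-665720\right) = 305230622840$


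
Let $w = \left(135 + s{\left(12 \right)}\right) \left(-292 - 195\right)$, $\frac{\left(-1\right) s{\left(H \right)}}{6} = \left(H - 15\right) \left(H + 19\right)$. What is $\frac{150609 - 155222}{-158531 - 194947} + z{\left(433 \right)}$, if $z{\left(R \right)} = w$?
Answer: $- \frac{119295639085}{353478} \approx -3.3749 \cdot 10^{5}$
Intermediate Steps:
$s{\left(H \right)} = - 6 \left(-15 + H\right) \left(19 + H\right)$ ($s{\left(H \right)} = - 6 \left(H - 15\right) \left(H + 19\right) = - 6 \left(-15 + H\right) \left(19 + H\right)$)
$w = -337491$ ($w = \left(135 - \left(-1422 + 864\right)\right) \left(-292 - 195\right) = \left(135 - -558\right) \left(-487\right) = \left(135 + 558\right) \left(-487\right) = 693 \left(-487\right) = -337491$)
$z{\left(R \right)} = -337491$
$\frac{150609 - 155222}{-158531 - 194947} + z{\left(433 \right)} = \frac{150609 - 155222}{-158531 - 194947} - 337491 = - \frac{4613}{-353478} - 337491 = \left(-4613\right) \left(- \frac{1}{353478}\right) - 337491 = \frac{4613}{353478} - 337491 = - \frac{119295639085}{353478}$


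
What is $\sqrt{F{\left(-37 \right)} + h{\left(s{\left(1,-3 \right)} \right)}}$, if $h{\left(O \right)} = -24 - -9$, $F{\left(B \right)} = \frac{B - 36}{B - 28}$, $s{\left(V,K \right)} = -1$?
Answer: $\frac{i \sqrt{58630}}{65} \approx 3.7252 i$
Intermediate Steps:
$F{\left(B \right)} = \frac{-36 + B}{-28 + B}$
$h{\left(O \right)} = -15$ ($h{\left(O \right)} = -24 + 9 = -15$)
$\sqrt{F{\left(-37 \right)} + h{\left(s{\left(1,-3 \right)} \right)}} = \sqrt{\frac{-36 - 37}{-28 - 37} - 15} = \sqrt{\frac{1}{-65} \left(-73\right) - 15} = \sqrt{\left(- \frac{1}{65}\right) \left(-73\right) - 15} = \sqrt{\frac{73}{65} - 15} = \sqrt{- \frac{902}{65}} = \frac{i \sqrt{58630}}{65}$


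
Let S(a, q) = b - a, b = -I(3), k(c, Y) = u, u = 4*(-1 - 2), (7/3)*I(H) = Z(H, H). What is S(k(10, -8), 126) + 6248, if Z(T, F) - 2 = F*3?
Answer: 43787/7 ≈ 6255.3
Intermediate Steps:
Z(T, F) = 2 + 3*F (Z(T, F) = 2 + F*3 = 2 + 3*F)
I(H) = 6/7 + 9*H/7 (I(H) = 3*(2 + 3*H)/7 = 6/7 + 9*H/7)
u = -12 (u = 4*(-3) = -12)
k(c, Y) = -12
b = -33/7 (b = -(6/7 + (9/7)*3) = -(6/7 + 27/7) = -1*33/7 = -33/7 ≈ -4.7143)
S(a, q) = -33/7 - a
S(k(10, -8), 126) + 6248 = (-33/7 - 1*(-12)) + 6248 = (-33/7 + 12) + 6248 = 51/7 + 6248 = 43787/7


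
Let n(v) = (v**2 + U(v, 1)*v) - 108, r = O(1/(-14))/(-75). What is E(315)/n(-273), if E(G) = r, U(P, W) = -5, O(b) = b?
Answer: 1/79575300 ≈ 1.2567e-8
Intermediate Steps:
r = 1/1050 (r = 1/(-14*(-75)) = -1/14*(-1/75) = 1/1050 ≈ 0.00095238)
E(G) = 1/1050
n(v) = -108 + v**2 - 5*v (n(v) = (v**2 - 5*v) - 108 = -108 + v**2 - 5*v)
E(315)/n(-273) = 1/(1050*(-108 + (-273)**2 - 5*(-273))) = 1/(1050*(-108 + 74529 + 1365)) = (1/1050)/75786 = (1/1050)*(1/75786) = 1/79575300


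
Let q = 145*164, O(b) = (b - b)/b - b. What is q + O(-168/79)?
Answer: 1878788/79 ≈ 23782.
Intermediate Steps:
O(b) = -b (O(b) = 0/b - b = 0 - b = -b)
q = 23780
q + O(-168/79) = 23780 - (-168)/79 = 23780 - 1*(-168/79) = 23780 + 168/79 = 1878788/79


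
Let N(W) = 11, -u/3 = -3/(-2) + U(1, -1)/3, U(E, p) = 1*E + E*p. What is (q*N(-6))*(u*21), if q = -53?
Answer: 110187/2 ≈ 55094.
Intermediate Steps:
U(E, p) = E + E*p
u = -9/2 (u = -3*(-3/(-2) + (1*(1 - 1))/3) = -3*(-3*(-1/2) + (1*0)*(1/3)) = -3*(3/2 + 0*(1/3)) = -3*(3/2 + 0) = -3*3/2 = -9/2 ≈ -4.5000)
(q*N(-6))*(u*21) = (-53*11)*(-9/2*21) = -583*(-189/2) = 110187/2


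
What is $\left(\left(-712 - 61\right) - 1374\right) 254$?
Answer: $-545338$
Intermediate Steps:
$\left(\left(-712 - 61\right) - 1374\right) 254 = \left(-773 - 1374\right) 254 = \left(-2147\right) 254 = -545338$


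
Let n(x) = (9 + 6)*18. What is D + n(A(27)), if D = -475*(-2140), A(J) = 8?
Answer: 1016770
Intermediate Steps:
n(x) = 270 (n(x) = 15*18 = 270)
D = 1016500
D + n(A(27)) = 1016500 + 270 = 1016770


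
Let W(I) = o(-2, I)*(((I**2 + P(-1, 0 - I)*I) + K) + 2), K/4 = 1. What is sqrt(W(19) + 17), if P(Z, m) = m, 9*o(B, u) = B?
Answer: sqrt(141)/3 ≈ 3.9581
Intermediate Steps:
o(B, u) = B/9
K = 4 (K = 4*1 = 4)
W(I) = -4/3 (W(I) = ((1/9)*(-2))*(((I**2 + (0 - I)*I) + 4) + 2) = -2*(((I**2 + (-I)*I) + 4) + 2)/9 = -2*(((I**2 - I**2) + 4) + 2)/9 = -2*((0 + 4) + 2)/9 = -2*(4 + 2)/9 = -2/9*6 = -4/3)
sqrt(W(19) + 17) = sqrt(-4/3 + 17) = sqrt(47/3) = sqrt(141)/3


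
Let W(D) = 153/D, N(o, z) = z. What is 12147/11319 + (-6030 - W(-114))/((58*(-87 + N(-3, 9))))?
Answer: 520141495/216207992 ≈ 2.4057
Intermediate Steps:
12147/11319 + (-6030 - W(-114))/((58*(-87 + N(-3, 9)))) = 12147/11319 + (-6030 - 153/(-114))/((58*(-87 + 9))) = 12147*(1/11319) + (-6030 - 153*(-1)/114)/((58*(-78))) = 4049/3773 + (-6030 - 1*(-51/38))/(-4524) = 4049/3773 + (-6030 + 51/38)*(-1/4524) = 4049/3773 - 229089/38*(-1/4524) = 4049/3773 + 76363/57304 = 520141495/216207992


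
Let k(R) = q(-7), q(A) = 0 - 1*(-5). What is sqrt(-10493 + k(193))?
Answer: 2*I*sqrt(2622) ≈ 102.41*I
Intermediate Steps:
q(A) = 5 (q(A) = 0 + 5 = 5)
k(R) = 5
sqrt(-10493 + k(193)) = sqrt(-10493 + 5) = sqrt(-10488) = 2*I*sqrt(2622)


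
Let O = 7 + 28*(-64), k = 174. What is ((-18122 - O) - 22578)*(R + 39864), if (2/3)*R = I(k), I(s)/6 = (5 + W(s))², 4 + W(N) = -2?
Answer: -1551657795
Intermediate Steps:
W(N) = -6 (W(N) = -4 - 2 = -6)
O = -1785 (O = 7 - 1792 = -1785)
I(s) = 6 (I(s) = 6*(5 - 6)² = 6*(-1)² = 6*1 = 6)
R = 9 (R = (3/2)*6 = 9)
((-18122 - O) - 22578)*(R + 39864) = ((-18122 - 1*(-1785)) - 22578)*(9 + 39864) = ((-18122 + 1785) - 22578)*39873 = (-16337 - 22578)*39873 = -38915*39873 = -1551657795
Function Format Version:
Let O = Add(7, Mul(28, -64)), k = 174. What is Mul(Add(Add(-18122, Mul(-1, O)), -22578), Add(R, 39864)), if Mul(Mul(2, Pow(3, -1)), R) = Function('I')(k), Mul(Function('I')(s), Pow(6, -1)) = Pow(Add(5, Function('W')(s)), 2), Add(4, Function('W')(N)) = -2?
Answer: -1551657795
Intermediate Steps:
Function('W')(N) = -6 (Function('W')(N) = Add(-4, -2) = -6)
O = -1785 (O = Add(7, -1792) = -1785)
Function('I')(s) = 6 (Function('I')(s) = Mul(6, Pow(Add(5, -6), 2)) = Mul(6, Pow(-1, 2)) = Mul(6, 1) = 6)
R = 9 (R = Mul(Rational(3, 2), 6) = 9)
Mul(Add(Add(-18122, Mul(-1, O)), -22578), Add(R, 39864)) = Mul(Add(Add(-18122, Mul(-1, -1785)), -22578), Add(9, 39864)) = Mul(Add(Add(-18122, 1785), -22578), 39873) = Mul(Add(-16337, -22578), 39873) = Mul(-38915, 39873) = -1551657795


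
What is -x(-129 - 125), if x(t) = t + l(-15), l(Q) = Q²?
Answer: 29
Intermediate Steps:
x(t) = 225 + t (x(t) = t + (-15)² = t + 225 = 225 + t)
-x(-129 - 125) = -(225 + (-129 - 125)) = -(225 - 254) = -1*(-29) = 29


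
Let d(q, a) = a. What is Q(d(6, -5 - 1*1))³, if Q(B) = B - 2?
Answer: -512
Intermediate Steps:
Q(B) = -2 + B
Q(d(6, -5 - 1*1))³ = (-2 + (-5 - 1*1))³ = (-2 + (-5 - 1))³ = (-2 - 6)³ = (-8)³ = -512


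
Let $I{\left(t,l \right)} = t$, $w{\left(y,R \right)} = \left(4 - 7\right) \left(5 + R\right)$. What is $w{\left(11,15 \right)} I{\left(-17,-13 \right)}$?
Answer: $1020$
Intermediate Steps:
$w{\left(y,R \right)} = -15 - 3 R$ ($w{\left(y,R \right)} = - 3 \left(5 + R\right) = -15 - 3 R$)
$w{\left(11,15 \right)} I{\left(-17,-13 \right)} = \left(-15 - 45\right) \left(-17\right) = \left(-60\right) \left(-17\right) = 1020$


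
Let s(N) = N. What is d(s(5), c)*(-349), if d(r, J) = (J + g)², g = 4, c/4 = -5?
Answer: -89344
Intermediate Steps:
c = -20 (c = 4*(-5) = -20)
d(r, J) = (4 + J)² (d(r, J) = (J + 4)² = (4 + J)²)
d(s(5), c)*(-349) = (4 - 20)²*(-349) = (-16)²*(-349) = 256*(-349) = -89344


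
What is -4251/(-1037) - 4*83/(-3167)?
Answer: 13807201/3284179 ≈ 4.2042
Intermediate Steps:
-4251/(-1037) - 4*83/(-3167) = -4251*(-1/1037) - 332*(-1/3167) = 4251/1037 + 332/3167 = 13807201/3284179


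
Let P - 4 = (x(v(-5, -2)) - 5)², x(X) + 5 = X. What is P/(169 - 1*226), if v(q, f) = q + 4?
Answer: -125/57 ≈ -2.1930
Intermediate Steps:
v(q, f) = 4 + q
x(X) = -5 + X
P = 125 (P = 4 + ((-5 + (4 - 5)) - 5)² = 4 + ((-5 - 1) - 5)² = 4 + (-6 - 5)² = 4 + (-11)² = 4 + 121 = 125)
P/(169 - 1*226) = 125/(169 - 1*226) = 125/(169 - 226) = 125/(-57) = 125*(-1/57) = -125/57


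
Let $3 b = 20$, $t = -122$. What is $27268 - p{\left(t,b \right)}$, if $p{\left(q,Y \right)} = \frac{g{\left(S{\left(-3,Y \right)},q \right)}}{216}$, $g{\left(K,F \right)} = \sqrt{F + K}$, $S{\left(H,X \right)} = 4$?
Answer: $27268 - \frac{i \sqrt{118}}{216} \approx 27268.0 - 0.050291 i$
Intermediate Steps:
$b = \frac{20}{3}$ ($b = \frac{1}{3} \cdot 20 = \frac{20}{3} \approx 6.6667$)
$p{\left(q,Y \right)} = \frac{\sqrt{4 + q}}{216}$ ($p{\left(q,Y \right)} = \frac{\sqrt{q + 4}}{216} = \sqrt{4 + q} \frac{1}{216} = \frac{\sqrt{4 + q}}{216}$)
$27268 - p{\left(t,b \right)} = 27268 - \frac{\sqrt{4 - 122}}{216} = 27268 - \frac{\sqrt{-118}}{216} = 27268 - \frac{i \sqrt{118}}{216}$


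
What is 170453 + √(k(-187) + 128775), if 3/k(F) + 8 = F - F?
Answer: 170453 + √2060394/4 ≈ 1.7081e+5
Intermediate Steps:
k(F) = -3/8 (k(F) = 3/(-8 + (F - F)) = 3/(-8 + 0) = 3/(-8) = 3*(-⅛) = -3/8)
170453 + √(k(-187) + 128775) = 170453 + √(-3/8 + 128775) = 170453 + √(1030197/8) = 170453 + √2060394/4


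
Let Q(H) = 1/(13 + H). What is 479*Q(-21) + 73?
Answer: 105/8 ≈ 13.125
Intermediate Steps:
479*Q(-21) + 73 = 479/(13 - 21) + 73 = 479/(-8) + 73 = 479*(-⅛) + 73 = -479/8 + 73 = 105/8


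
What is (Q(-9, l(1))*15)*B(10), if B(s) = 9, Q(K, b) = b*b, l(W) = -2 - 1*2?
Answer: 2160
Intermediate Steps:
l(W) = -4 (l(W) = -2 - 2 = -4)
Q(K, b) = b²
(Q(-9, l(1))*15)*B(10) = ((-4)²*15)*9 = (16*15)*9 = 240*9 = 2160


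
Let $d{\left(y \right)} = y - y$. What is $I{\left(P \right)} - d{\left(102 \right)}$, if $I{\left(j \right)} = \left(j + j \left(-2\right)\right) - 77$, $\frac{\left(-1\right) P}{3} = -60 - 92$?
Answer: $-533$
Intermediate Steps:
$P = 456$ ($P = - 3 \left(-60 - 92\right) = \left(-3\right) \left(-152\right) = 456$)
$d{\left(y \right)} = 0$
$I{\left(j \right)} = -77 - j$ ($I{\left(j \right)} = \left(j - 2 j\right) - 77 = - j - 77 = -77 - j$)
$I{\left(P \right)} - d{\left(102 \right)} = \left(-77 - 456\right) - 0 = \left(-77 - 456\right) + 0 = -533 + 0 = -533$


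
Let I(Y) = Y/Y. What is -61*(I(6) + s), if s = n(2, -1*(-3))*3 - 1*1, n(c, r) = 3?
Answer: -549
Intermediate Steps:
I(Y) = 1
s = 8 (s = 3*3 - 1*1 = 9 - 1 = 8)
-61*(I(6) + s) = -61*(1 + 8) = -61*9 = -549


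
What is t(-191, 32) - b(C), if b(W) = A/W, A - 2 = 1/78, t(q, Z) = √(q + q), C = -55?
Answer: 157/4290 + I*√382 ≈ 0.036597 + 19.545*I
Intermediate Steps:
t(q, Z) = √2*√q (t(q, Z) = √(2*q) = √2*√q)
A = 157/78 (A = 2 + 1/78 = 157/78 ≈ 2.0128)
b(W) = 157/(78*W)
t(-191, 32) - b(C) = √2*√(-191) - 157/(78*(-55)) = √2*(I*√191) - 157*(-1)/(78*55) = I*√382 - 1*(-157/4290) = I*√382 + 157/4290 = 157/4290 + I*√382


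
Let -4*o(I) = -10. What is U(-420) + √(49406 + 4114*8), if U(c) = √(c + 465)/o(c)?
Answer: √82318 + 6*√5/5 ≈ 289.59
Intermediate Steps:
o(I) = 5/2 (o(I) = -¼*(-10) = 5/2)
U(c) = 2*√(465 + c)/5 (U(c) = √(c + 465)/(5/2) = √(465 + c)*(⅖) = 2*√(465 + c)/5)
U(-420) + √(49406 + 4114*8) = 2*√(465 - 420)/5 + √(49406 + 4114*8) = 2*√45/5 + √(49406 + 32912) = 2*(3*√5)/5 + √82318 = 6*√5/5 + √82318 = √82318 + 6*√5/5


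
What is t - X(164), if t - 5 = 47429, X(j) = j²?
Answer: 20538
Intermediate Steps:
t = 47434 (t = 5 + 47429 = 47434)
t - X(164) = 47434 - 1*164² = 47434 - 1*26896 = 47434 - 26896 = 20538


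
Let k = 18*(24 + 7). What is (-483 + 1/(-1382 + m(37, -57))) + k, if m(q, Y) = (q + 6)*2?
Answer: 97199/1296 ≈ 74.999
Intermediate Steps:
m(q, Y) = 12 + 2*q (m(q, Y) = (6 + q)*2 = 12 + 2*q)
k = 558 (k = 18*31 = 558)
(-483 + 1/(-1382 + m(37, -57))) + k = (-483 + 1/(-1382 + (12 + 2*37))) + 558 = (-483 + 1/(-1382 + (12 + 74))) + 558 = (-483 + 1/(-1382 + 86)) + 558 = (-483 + 1/(-1296)) + 558 = (-483 - 1/1296) + 558 = -625969/1296 + 558 = 97199/1296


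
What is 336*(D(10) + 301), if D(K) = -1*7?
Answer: 98784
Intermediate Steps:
D(K) = -7
336*(D(10) + 301) = 336*(-7 + 301) = 336*294 = 98784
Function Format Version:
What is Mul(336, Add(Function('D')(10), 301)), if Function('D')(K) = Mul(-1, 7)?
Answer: 98784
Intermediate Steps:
Function('D')(K) = -7
Mul(336, Add(Function('D')(10), 301)) = Mul(336, Add(-7, 301)) = Mul(336, 294) = 98784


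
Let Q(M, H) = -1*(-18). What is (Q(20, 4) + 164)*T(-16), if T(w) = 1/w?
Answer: -91/8 ≈ -11.375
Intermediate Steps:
Q(M, H) = 18
(Q(20, 4) + 164)*T(-16) = (18 + 164)/(-16) = 182*(-1/16) = -91/8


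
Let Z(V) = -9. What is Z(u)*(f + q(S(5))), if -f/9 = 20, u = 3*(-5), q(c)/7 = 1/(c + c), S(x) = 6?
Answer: 6459/4 ≈ 1614.8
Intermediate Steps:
q(c) = 7/(2*c) (q(c) = 7/(c + c) = 7/((2*c)) = 7*(1/(2*c)) = 7/(2*c))
u = -15
f = -180 (f = -9*20 = -180)
Z(u)*(f + q(S(5))) = -9*(-180 + (7/2)/6) = -9*(-180 + (7/2)*(⅙)) = -9*(-180 + 7/12) = -9*(-2153/12) = 6459/4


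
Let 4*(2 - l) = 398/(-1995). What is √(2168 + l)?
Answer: √34547411010/3990 ≈ 46.584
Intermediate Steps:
l = 8179/3990 (l = 2 - 199/(2*(-1995)) = 2 - 199*(-1)/(2*1995) = 2 - ¼*(-398/1995) = 2 + 199/3990 = 8179/3990 ≈ 2.0499)
√(2168 + l) = √(2168 + 8179/3990) = √(8658499/3990) = √34547411010/3990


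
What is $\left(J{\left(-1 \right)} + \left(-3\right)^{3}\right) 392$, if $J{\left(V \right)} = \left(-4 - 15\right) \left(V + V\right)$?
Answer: $4312$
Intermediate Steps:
$J{\left(V \right)} = - 38 V$ ($J{\left(V \right)} = - 19 \cdot 2 V = - 38 V$)
$\left(J{\left(-1 \right)} + \left(-3\right)^{3}\right) 392 = \left(\left(-38\right) \left(-1\right) + \left(-3\right)^{3}\right) 392 = \left(38 - 27\right) 392 = 11 \cdot 392 = 4312$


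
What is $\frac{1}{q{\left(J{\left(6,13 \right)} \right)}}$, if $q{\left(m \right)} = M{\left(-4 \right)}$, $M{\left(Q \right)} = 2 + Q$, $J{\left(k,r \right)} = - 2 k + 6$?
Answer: $- \frac{1}{2} \approx -0.5$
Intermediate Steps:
$J{\left(k,r \right)} = 6 - 2 k$
$q{\left(m \right)} = -2$ ($q{\left(m \right)} = 2 - 4 = -2$)
$\frac{1}{q{\left(J{\left(6,13 \right)} \right)}} = \frac{1}{-2} = - \frac{1}{2}$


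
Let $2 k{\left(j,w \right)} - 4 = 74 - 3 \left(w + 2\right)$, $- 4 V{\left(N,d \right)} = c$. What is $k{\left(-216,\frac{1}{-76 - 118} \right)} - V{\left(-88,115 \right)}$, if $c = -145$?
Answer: $- \frac{47}{194} \approx -0.24227$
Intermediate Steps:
$V{\left(N,d \right)} = \frac{145}{4}$ ($V{\left(N,d \right)} = \left(- \frac{1}{4}\right) \left(-145\right) = \frac{145}{4}$)
$k{\left(j,w \right)} = 36 - \frac{3 w}{2}$ ($k{\left(j,w \right)} = 2 + \frac{74 - 3 \left(w + 2\right)}{2} = 2 + \frac{74 - 3 \left(2 + w\right)}{2} = 2 + \frac{74 - \left(6 + 3 w\right)}{2} = 2 + \frac{68 - 3 w}{2} = 2 - \left(-34 + \frac{3 w}{2}\right) = 36 - \frac{3 w}{2}$)
$k{\left(-216,\frac{1}{-76 - 118} \right)} - V{\left(-88,115 \right)} = \left(36 - \frac{3}{2 \left(-76 - 118\right)}\right) - \frac{145}{4} = \left(36 - \frac{3}{2 \left(-194\right)}\right) - \frac{145}{4} = \left(36 - - \frac{3}{388}\right) - \frac{145}{4} = \left(36 + \frac{3}{388}\right) - \frac{145}{4} = \frac{13971}{388} - \frac{145}{4} = - \frac{47}{194}$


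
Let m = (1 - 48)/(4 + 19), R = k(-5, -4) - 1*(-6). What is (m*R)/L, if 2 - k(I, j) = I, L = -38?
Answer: 611/874 ≈ 0.69908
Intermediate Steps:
k(I, j) = 2 - I
R = 13 (R = (2 - 1*(-5)) - 1*(-6) = (2 + 5) + 6 = 7 + 6 = 13)
m = -47/23 ≈ -2.0435
(m*R)/L = (-47/23*13)/(-38) = -1/38*(-611/23) = 611/874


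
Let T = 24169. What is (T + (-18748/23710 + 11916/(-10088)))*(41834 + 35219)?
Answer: 55674899202756201/29898310 ≈ 1.8621e+9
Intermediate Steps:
(T + (-18748/23710 + 11916/(-10088)))*(41834 + 35219) = (24169 + (-18748/23710 + 11916/(-10088)))*(41834 + 35219) = (24169 + (-18748*1/23710 + 11916*(-1/10088)))*77053 = (24169 + (-9374/11855 - 2979/2522))*77053 = (24169 - 58957273/29898310)*77053 = (722553297117/29898310)*77053 = 55674899202756201/29898310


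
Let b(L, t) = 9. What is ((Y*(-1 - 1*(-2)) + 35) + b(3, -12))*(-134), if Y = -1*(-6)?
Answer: -6700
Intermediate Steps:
Y = 6
((Y*(-1 - 1*(-2)) + 35) + b(3, -12))*(-134) = ((6*(-1 - 1*(-2)) + 35) + 9)*(-134) = ((6*(-1 + 2) + 35) + 9)*(-134) = ((6*1 + 35) + 9)*(-134) = ((6 + 35) + 9)*(-134) = (41 + 9)*(-134) = 50*(-134) = -6700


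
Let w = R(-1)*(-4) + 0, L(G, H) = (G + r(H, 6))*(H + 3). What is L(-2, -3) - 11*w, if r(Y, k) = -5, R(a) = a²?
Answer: 44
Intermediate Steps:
L(G, H) = (-5 + G)*(3 + H) (L(G, H) = (G - 5)*(H + 3) = (-5 + G)*(3 + H))
w = -4 (w = (-1)²*(-4) + 0 = 1*(-4) + 0 = -4 + 0 = -4)
L(-2, -3) - 11*w = (-15 - 5*(-3) + 3*(-2) - 2*(-3)) - 11*(-4) = (-15 + 15 - 6 + 6) + 44 = 0 + 44 = 44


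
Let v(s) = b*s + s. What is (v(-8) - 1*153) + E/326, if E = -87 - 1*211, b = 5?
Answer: -32912/163 ≈ -201.91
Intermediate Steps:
E = -298 (E = -87 - 211 = -298)
v(s) = 6*s (v(s) = 5*s + s = 6*s)
(v(-8) - 1*153) + E/326 = (6*(-8) - 1*153) - 298/326 = (-48 - 153) - 298*1/326 = -201 - 149/163 = -32912/163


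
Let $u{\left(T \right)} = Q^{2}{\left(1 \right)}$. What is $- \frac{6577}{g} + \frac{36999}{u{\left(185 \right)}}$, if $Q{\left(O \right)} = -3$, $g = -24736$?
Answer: $\frac{101696273}{24736} \approx 4111.3$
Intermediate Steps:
$u{\left(T \right)} = 9$ ($u{\left(T \right)} = \left(-3\right)^{2} = 9$)
$- \frac{6577}{g} + \frac{36999}{u{\left(185 \right)}} = - \frac{6577}{-24736} + \frac{36999}{9} = \left(-6577\right) \left(- \frac{1}{24736}\right) + 36999 \cdot \frac{1}{9} = \frac{6577}{24736} + 4111 = \frac{101696273}{24736}$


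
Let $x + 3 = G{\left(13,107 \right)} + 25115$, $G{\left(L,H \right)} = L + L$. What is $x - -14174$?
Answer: $39312$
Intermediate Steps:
$G{\left(L,H \right)} = 2 L$
$x = 25138$ ($x = -3 + \left(2 \cdot 13 + 25115\right) = -3 + \left(26 + 25115\right) = -3 + 25141 = 25138$)
$x - -14174 = 25138 - -14174 = 25138 + 14174 = 39312$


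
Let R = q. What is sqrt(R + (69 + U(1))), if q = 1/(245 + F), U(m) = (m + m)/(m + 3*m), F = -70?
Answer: 3*sqrt(37842)/70 ≈ 8.3370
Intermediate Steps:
U(m) = 1/2 (U(m) = (2*m)/((4*m)) = (2*m)*(1/(4*m)) = 1/2)
q = 1/175 (q = 1/(245 - 70) = 1/175 ≈ 0.0057143)
R = 1/175 ≈ 0.0057143
sqrt(R + (69 + U(1))) = sqrt(1/175 + (69 + 1/2)) = sqrt(1/175 + 139/2) = sqrt(24327/350) = 3*sqrt(37842)/70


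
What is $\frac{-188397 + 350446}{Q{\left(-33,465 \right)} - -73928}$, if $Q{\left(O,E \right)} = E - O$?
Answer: $\frac{162049}{74426} \approx 2.1773$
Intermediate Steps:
$\frac{-188397 + 350446}{Q{\left(-33,465 \right)} - -73928} = \frac{-188397 + 350446}{\left(465 - -33\right) - -73928} = \frac{162049}{\left(465 + 33\right) + \left(-48401 + 122329\right)} = \frac{162049}{498 + 73928} = \frac{162049}{74426}$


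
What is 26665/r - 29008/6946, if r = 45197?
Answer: -562929743/156969181 ≈ -3.5862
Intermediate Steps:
26665/r - 29008/6946 = 26665/45197 - 29008/6946 = 26665*(1/45197) - 29008*1/6946 = 26665/45197 - 14504/3473 = -562929743/156969181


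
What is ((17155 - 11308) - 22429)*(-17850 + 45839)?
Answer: -464113598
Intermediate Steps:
((17155 - 11308) - 22429)*(-17850 + 45839) = (5847 - 22429)*27989 = -16582*27989 = -464113598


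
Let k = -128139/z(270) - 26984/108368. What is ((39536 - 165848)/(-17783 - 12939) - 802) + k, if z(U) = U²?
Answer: -2022273902625139/2528173287900 ≈ -799.90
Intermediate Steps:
k = -330277099/164583900 (k = -128139/(270²) - 26984/108368 = -128139/72900 - 26984*1/108368 = -128139*1/72900 - 3373/13546 = -42713/24300 - 3373/13546 = -330277099/164583900 ≈ -2.0067)
((39536 - 165848)/(-17783 - 12939) - 802) + k = ((39536 - 165848)/(-17783 - 12939) - 802) - 330277099/164583900 = (-126312/(-30722) - 802) - 330277099/164583900 = (-126312*(-1/30722) - 802) - 330277099/164583900 = (63156/15361 - 802) - 330277099/164583900 = -12256366/15361 - 330277099/164583900 = -2022273902625139/2528173287900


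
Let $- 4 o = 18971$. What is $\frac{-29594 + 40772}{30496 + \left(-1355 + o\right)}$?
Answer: $\frac{14904}{32531} \approx 0.45815$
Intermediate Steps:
$o = - \frac{18971}{4}$ ($o = \left(- \frac{1}{4}\right) 18971 = - \frac{18971}{4} \approx -4742.8$)
$\frac{-29594 + 40772}{30496 + \left(-1355 + o\right)} = \frac{-29594 + 40772}{30496 - \frac{24391}{4}} = \frac{11178}{30496 - \frac{24391}{4}} = \frac{11178}{\frac{97593}{4}} = 11178 \cdot \frac{4}{97593} = \frac{14904}{32531}$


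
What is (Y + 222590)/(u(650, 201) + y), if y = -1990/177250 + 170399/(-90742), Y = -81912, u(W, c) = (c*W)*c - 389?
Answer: 226266769522100/42237051961529017 ≈ 0.0053571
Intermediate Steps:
u(W, c) = -389 + W*c² (u(W, c) = (W*c)*c - 389 = W*c² - 389 = -389 + W*c²)
y = -3038379933/1608401950 (y = -1990*1/177250 + 170399*(-1/90742) = -199/17725 - 170399/90742 = -3038379933/1608401950 ≈ -1.8891)
(Y + 222590)/(u(650, 201) + y) = (-81912 + 222590)/((-389 + 650*201²) - 3038379933/1608401950) = 140678/((-389 + 650*40401) - 3038379933/1608401950) = 140678/((-389 + 26260650) - 3038379933/1608401950) = 140678/(26260261 - 3038379933/1608401950) = 140678/(42237051961529017/1608401950) = 140678*(1608401950/42237051961529017) = 226266769522100/42237051961529017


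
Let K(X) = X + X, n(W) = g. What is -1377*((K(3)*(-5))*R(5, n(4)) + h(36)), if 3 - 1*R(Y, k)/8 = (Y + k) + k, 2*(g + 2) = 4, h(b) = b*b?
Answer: -2445552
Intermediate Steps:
h(b) = b**2
g = 0 (g = -2 + (1/2)*4 = -2 + 2 = 0)
n(W) = 0
R(Y, k) = 24 - 16*k - 8*Y (R(Y, k) = 24 - 8*((Y + k) + k) = 24 - 8*(Y + 2*k) = 24 + (-16*k - 8*Y) = 24 - 16*k - 8*Y)
K(X) = 2*X
-1377*((K(3)*(-5))*R(5, n(4)) + h(36)) = -1377*(((2*3)*(-5))*(24 - 16*0 - 8*5) + 36**2) = -1377*((6*(-5))*(24 + 0 - 40) + 1296) = -1377*(-30*(-16) + 1296) = -1377*(480 + 1296) = -1377*1776 = -2445552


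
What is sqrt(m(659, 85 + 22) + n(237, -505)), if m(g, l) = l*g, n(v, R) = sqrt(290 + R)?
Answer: sqrt(70513 + I*sqrt(215)) ≈ 265.54 + 0.028*I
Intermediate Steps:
m(g, l) = g*l
sqrt(m(659, 85 + 22) + n(237, -505)) = sqrt(659*(85 + 22) + sqrt(290 - 505)) = sqrt(659*107 + sqrt(-215)) = sqrt(70513 + I*sqrt(215))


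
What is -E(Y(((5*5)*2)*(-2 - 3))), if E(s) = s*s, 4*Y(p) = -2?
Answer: -1/4 ≈ -0.25000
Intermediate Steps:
Y(p) = -1/2 (Y(p) = (1/4)*(-2) = -1/2)
E(s) = s**2
-E(Y(((5*5)*2)*(-2 - 3))) = -(-1/2)**2 = -1*1/4 = -1/4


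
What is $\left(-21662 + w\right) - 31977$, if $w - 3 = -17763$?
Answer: $-71399$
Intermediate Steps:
$w = -17760$ ($w = 3 - 17763 = -17760$)
$\left(-21662 + w\right) - 31977 = \left(-21662 - 17760\right) - 31977 = -39422 - 31977 = -71399$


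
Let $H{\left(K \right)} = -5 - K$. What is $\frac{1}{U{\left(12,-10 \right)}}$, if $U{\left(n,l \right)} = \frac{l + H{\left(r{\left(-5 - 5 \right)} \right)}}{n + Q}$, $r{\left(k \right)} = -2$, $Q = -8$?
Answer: $- \frac{4}{13} \approx -0.30769$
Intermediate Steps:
$U{\left(n,l \right)} = \frac{-3 + l}{-8 + n}$ ($U{\left(n,l \right)} = \frac{l - 3}{n - 8} = \frac{l + \left(-5 + 2\right)}{-8 + n} = \frac{l - 3}{-8 + n} = \frac{-3 + l}{-8 + n}$)
$\frac{1}{U{\left(12,-10 \right)}} = \frac{1}{\frac{1}{-8 + 12} \left(-3 - 10\right)} = \frac{1}{\frac{1}{4} \left(-13\right)} = \frac{1}{- \frac{13}{4}} = - \frac{4}{13}$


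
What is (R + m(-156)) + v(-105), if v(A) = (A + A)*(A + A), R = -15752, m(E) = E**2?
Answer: 52684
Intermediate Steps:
v(A) = 4*A**2 (v(A) = (2*A)*(2*A) = 4*A**2)
(R + m(-156)) + v(-105) = (-15752 + (-156)**2) + 4*(-105)**2 = (-15752 + 24336) + 4*11025 = 8584 + 44100 = 52684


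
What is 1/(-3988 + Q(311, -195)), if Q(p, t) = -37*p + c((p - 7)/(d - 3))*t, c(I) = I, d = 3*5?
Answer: -1/20435 ≈ -4.8936e-5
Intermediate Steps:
d = 15
Q(p, t) = -37*p + t*(-7/12 + p/12) (Q(p, t) = -37*p + ((p - 7)/(15 - 3))*t = -37*p + ((-7 + p)/12)*t = -37*p + ((-7 + p)*(1/12))*t = -37*p + (-7/12 + p/12)*t = -37*p + t*(-7/12 + p/12))
1/(-3988 + Q(311, -195)) = 1/(-3988 + (-37*311 + (1/12)*(-195)*(-7 + 311))) = 1/(-3988 + (-11507 + (1/12)*(-195)*304)) = 1/(-3988 + (-11507 - 4940)) = 1/(-3988 - 16447) = 1/(-20435) = -1/20435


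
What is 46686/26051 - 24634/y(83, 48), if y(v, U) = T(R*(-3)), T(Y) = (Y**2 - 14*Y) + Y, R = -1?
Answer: 321570457/390765 ≈ 822.93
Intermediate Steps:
T(Y) = Y**2 - 13*Y
y(v, U) = -30 (y(v, U) = (-1*(-3))*(-13 - 1*(-3)) = 3*(-13 + 3) = 3*(-10) = -30)
46686/26051 - 24634/y(83, 48) = 46686/26051 - 24634/(-30) = 46686*(1/26051) - 24634*(-1/30) = 46686/26051 + 12317/15 = 321570457/390765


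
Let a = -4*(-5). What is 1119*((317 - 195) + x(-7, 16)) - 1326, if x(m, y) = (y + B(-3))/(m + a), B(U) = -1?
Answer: 1774281/13 ≈ 1.3648e+5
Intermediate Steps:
a = 20
x(m, y) = (-1 + y)/(20 + m) (x(m, y) = (y - 1)/(m + 20) = (-1 + y)/(20 + m))
1119*((317 - 195) + x(-7, 16)) - 1326 = 1119*((317 - 195) + (-1 + 16)/(20 - 7)) - 1326 = 1119*(122 + 15/13) - 1326 = 1119*(1601/13) - 1326 = 1791519/13 - 1326 = 1774281/13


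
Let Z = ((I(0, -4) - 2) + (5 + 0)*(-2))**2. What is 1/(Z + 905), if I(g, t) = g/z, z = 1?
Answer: 1/1049 ≈ 0.00095329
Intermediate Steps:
I(g, t) = g (I(g, t) = g/1 = g*1 = g)
Z = 144 (Z = ((0 - 2) + (5 + 0)*(-2))**2 = (-2 + 5*(-2))**2 = (-2 - 10)**2 = (-12)**2 = 144)
1/(Z + 905) = 1/(144 + 905) = 1/1049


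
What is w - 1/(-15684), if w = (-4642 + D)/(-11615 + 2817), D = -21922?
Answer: 208319287/68993916 ≈ 3.0194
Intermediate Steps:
w = 13282/4399 (w = (-4642 - 21922)/(-11615 + 2817) = -26564/(-8798) = -26564*(-1/8798) = 13282/4399 ≈ 3.0193)
w - 1/(-15684) = 13282/4399 - 1/(-15684) = 13282/4399 - 1*(-1/15684) = 13282/4399 + 1/15684 = 208319287/68993916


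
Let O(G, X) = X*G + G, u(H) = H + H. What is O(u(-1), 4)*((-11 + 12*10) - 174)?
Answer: 650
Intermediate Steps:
u(H) = 2*H
O(G, X) = G + G*X (O(G, X) = G*X + G = G + G*X)
O(u(-1), 4)*((-11 + 12*10) - 174) = ((2*(-1))*(1 + 4))*((-11 + 12*10) - 174) = (-2*5)*((-11 + 120) - 174) = -10*(109 - 174) = -10*(-65) = 650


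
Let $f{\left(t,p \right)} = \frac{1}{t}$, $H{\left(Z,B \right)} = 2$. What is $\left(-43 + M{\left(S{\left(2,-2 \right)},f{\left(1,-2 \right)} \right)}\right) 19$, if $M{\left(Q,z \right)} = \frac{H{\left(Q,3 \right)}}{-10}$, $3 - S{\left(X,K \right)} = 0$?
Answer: $- \frac{4104}{5} \approx -820.8$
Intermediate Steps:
$S{\left(X,K \right)} = 3$ ($S{\left(X,K \right)} = 3 - 0 = 3 + 0 = 3$)
$M{\left(Q,z \right)} = - \frac{1}{5}$ ($M{\left(Q,z \right)} = \frac{2}{-10} = 2 \left(- \frac{1}{10}\right) = - \frac{1}{5}$)
$\left(-43 + M{\left(S{\left(2,-2 \right)},f{\left(1,-2 \right)} \right)}\right) 19 = \left(-43 - \frac{1}{5}\right) 19 = \left(- \frac{216}{5}\right) 19 = - \frac{4104}{5}$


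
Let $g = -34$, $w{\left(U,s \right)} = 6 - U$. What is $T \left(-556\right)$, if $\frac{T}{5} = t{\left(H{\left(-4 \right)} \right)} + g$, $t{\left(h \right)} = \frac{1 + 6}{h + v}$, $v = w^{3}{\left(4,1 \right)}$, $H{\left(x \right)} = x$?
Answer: $89655$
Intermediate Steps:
$v = 8$ ($v = \left(6 - 4\right)^{3} = 2^{3} = 8$)
$t{\left(h \right)} = \frac{7}{8 + h}$ ($t{\left(h \right)} = \frac{1 + 6}{h + 8} = \frac{7}{8 + h}$)
$T = - \frac{645}{4}$ ($T = 5 \left(\frac{7}{8 - 4} - 34\right) = 5 \left(\frac{7}{4} - 34\right) = 5 \left(- \frac{129}{4}\right) = - \frac{645}{4} \approx -161.25$)
$T \left(-556\right) = \left(- \frac{645}{4}\right) \left(-556\right) = 89655$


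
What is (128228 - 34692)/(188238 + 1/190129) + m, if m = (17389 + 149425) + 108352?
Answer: 9848072084679842/35789502703 ≈ 2.7517e+5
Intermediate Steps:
m = 275166 (m = 166814 + 108352 = 275166)
(128228 - 34692)/(188238 + 1/190129) + m = (128228 - 34692)/(188238 + 1/190129) + 275166 = 93536/(188238 + 1/190129) + 275166 = 93536/(35789502703/190129) + 275166 = 93536*(190129/35789502703) + 275166 = 17783906144/35789502703 + 275166 = 9848072084679842/35789502703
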